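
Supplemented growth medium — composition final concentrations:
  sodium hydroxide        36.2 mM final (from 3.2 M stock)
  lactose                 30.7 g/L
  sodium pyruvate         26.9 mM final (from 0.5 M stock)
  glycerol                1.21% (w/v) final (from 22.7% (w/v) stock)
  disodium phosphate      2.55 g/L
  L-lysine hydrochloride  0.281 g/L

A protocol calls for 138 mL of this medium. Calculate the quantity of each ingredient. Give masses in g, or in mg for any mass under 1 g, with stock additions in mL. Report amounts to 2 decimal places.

sodium hydroxide 1.56 mL; lactose 4.24 g; sodium pyruvate 7.42 mL; glycerol 7.36 mL; disodium phosphate 351.90 mg; L-lysine hydrochloride 38.78 mg

Working volume: 138 mL = 0.138 L.
sodium hydroxide: V = C2·V2/C1 = 36.2 mM × 138 mL ÷ 3200 mM = 1.56 mL
lactose: 30.7 g/L × 0.138 L = 4.24 g
sodium pyruvate: C1V1 = C2V2 → 26.9 mM × 138 mL ÷ 500 mM = 7.42 mL
glycerol: C1V1 = C2V2 → 1.21% ÷ 22.7% × 138 mL = 7.36 mL
disodium phosphate: 2.55 g/L × 0.138 L = 0.3519 g = 351.90 mg
L-lysine hydrochloride: 0.281 g/L × 0.138 L = 0.038778 g = 38.78 mg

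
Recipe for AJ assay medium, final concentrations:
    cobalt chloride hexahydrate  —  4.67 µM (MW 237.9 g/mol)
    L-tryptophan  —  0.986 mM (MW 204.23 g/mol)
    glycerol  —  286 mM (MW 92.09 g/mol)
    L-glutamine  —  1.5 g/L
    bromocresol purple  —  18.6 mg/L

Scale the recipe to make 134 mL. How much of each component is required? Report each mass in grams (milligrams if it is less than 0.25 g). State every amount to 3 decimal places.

cobalt chloride hexahydrate 0.149 mg; L-tryptophan 26.984 mg; glycerol 3.529 g; L-glutamine 201.000 mg; bromocresol purple 2.492 mg

Working volume: 134 mL = 0.134 L.
cobalt chloride hexahydrate: 4.67 µmol/L × 237.9 g/mol × 0.134 L ÷ 1000 = 0.149 mg
L-tryptophan: 0.986 mmol/L × 204.23 mg/mmol × 0.134 L = 26.984 mg
glycerol: 286 mmol/L × 92.09 g/mol × 0.134 L ÷ 1000 = 3.529 g
L-glutamine: 1.5 g/L × 0.134 L = 0.201 g = 201.000 mg
bromocresol purple: 18.6 mg/L × 0.134 L = 2.492 mg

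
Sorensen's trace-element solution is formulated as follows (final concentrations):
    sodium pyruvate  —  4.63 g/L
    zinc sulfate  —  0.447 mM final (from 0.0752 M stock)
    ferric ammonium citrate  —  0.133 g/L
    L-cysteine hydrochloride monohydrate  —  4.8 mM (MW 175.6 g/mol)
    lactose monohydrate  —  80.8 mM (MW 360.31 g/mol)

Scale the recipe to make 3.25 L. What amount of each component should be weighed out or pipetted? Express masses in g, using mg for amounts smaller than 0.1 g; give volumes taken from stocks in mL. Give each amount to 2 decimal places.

Scale factor relative to 1 L: 3.25.
sodium pyruvate: 4.63 g/L × 3.25 L = 15.05 g
zinc sulfate: V = C2·V2/C1 = 0.447 mM × 3250 mL ÷ 75.2 mM = 19.32 mL
ferric ammonium citrate: 0.133 g/L × 3.25 L = 0.43 g
L-cysteine hydrochloride monohydrate: 4.8 mmol/L × 175.6 g/mol × 3.25 L ÷ 1000 = 2.74 g
lactose monohydrate: 80.8 mmol/L × 360.31 g/mol × 3.25 L ÷ 1000 = 94.62 g

sodium pyruvate 15.05 g; zinc sulfate 19.32 mL; ferric ammonium citrate 0.43 g; L-cysteine hydrochloride monohydrate 2.74 g; lactose monohydrate 94.62 g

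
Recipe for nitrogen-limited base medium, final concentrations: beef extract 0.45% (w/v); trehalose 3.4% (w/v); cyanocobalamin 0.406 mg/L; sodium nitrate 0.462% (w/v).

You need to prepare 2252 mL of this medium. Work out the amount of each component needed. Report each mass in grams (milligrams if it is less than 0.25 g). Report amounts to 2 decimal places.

Scale factor relative to 1 L: 2.252.
beef extract: 0.45% w/v = 4.5 g/L → 4.5 × 2.252 L = 10.13 g
trehalose: 3.4% w/v = 34 g/L → 34 × 2.252 L = 76.57 g
cyanocobalamin: 0.406 mg/L × 2.252 L = 0.91 mg
sodium nitrate: 0.462% w/v = 4.62 g/L → 4.62 × 2.252 L = 10.40 g

beef extract 10.13 g; trehalose 76.57 g; cyanocobalamin 0.91 mg; sodium nitrate 10.40 g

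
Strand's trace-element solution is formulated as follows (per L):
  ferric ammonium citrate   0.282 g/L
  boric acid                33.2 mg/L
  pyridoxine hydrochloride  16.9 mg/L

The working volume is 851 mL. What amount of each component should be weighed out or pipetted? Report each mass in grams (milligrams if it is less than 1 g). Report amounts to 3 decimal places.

ferric ammonium citrate 239.982 mg; boric acid 28.253 mg; pyridoxine hydrochloride 14.382 mg

Target volume = 851 mL = 0.851 L.
ferric ammonium citrate: 0.282 g/L × 0.851 L = 0.239982 g = 239.982 mg
boric acid: 33.2 mg/L × 0.851 L = 28.253 mg
pyridoxine hydrochloride: 16.9 mg/L × 0.851 L = 14.382 mg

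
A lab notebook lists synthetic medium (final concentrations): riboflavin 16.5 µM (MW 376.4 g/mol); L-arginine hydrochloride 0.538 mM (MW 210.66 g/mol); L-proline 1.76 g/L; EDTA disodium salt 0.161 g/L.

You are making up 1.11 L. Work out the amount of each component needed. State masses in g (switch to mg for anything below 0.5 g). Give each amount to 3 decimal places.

Working volume: 1.11 L.
riboflavin: 16.5 µmol/L × 376.4 g/mol × 1.11 L ÷ 1000 = 6.894 mg
L-arginine hydrochloride: 0.538 mmol/L × 210.66 mg/mmol × 1.11 L = 125.802 mg
L-proline: 1.76 g/L × 1.11 L = 1.954 g
EDTA disodium salt: 0.161 g/L × 1.11 L = 0.17871 g = 178.710 mg

riboflavin 6.894 mg; L-arginine hydrochloride 125.802 mg; L-proline 1.954 g; EDTA disodium salt 178.710 mg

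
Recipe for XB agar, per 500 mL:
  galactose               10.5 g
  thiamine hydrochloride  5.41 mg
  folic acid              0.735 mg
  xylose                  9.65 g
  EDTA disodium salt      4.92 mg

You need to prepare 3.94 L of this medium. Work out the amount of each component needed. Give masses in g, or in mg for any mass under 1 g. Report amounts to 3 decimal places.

Ratio of target to recipe volume: 3940 / 500 = 7.88.
galactose: 10.5 g × (3940 mL / 500 mL) = 82.740 g
thiamine hydrochloride: 5.41 mg × (3940 mL / 500 mL) = 42.631 mg
folic acid: 0.735 mg × (3940 mL / 500 mL) = 5.792 mg
xylose: 9.65 g × (3940 mL / 500 mL) = 76.042 g
EDTA disodium salt: 4.92 mg × (3940 mL / 500 mL) = 38.770 mg

galactose 82.740 g; thiamine hydrochloride 42.631 mg; folic acid 5.792 mg; xylose 76.042 g; EDTA disodium salt 38.770 mg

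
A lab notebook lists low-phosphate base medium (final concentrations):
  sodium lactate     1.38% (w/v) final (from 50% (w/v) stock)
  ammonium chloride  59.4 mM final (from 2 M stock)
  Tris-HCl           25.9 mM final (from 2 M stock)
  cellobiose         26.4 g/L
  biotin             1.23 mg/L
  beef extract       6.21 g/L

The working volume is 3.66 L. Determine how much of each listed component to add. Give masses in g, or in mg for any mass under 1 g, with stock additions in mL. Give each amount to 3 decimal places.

sodium lactate 101.016 mL; ammonium chloride 108.702 mL; Tris-HCl 47.397 mL; cellobiose 96.624 g; biotin 4.502 mg; beef extract 22.729 g

Scale factor relative to 1 L: 3.66.
sodium lactate: dilute stock: 1.38% ÷ 50% × 3660 mL = 101.016 mL
ammonium chloride: V = C2·V2/C1 = 59.4 mM × 3660 mL ÷ 2000 mM = 108.702 mL
Tris-HCl: dilute stock: 25.9 mM × 3660 mL ÷ 2000 mM = 47.397 mL
cellobiose: 26.4 g/L × 3.66 L = 96.624 g
biotin: 1.23 mg/L × 3.66 L = 4.502 mg
beef extract: 6.21 g/L × 3.66 L = 22.729 g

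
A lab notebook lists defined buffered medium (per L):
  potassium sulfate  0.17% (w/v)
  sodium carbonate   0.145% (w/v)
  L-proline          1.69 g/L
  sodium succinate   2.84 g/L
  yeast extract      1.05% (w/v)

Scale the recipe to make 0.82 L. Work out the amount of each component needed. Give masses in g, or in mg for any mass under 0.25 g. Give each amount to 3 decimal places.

potassium sulfate 1.394 g; sodium carbonate 1.189 g; L-proline 1.386 g; sodium succinate 2.329 g; yeast extract 8.610 g

Scale factor relative to 1 L: 0.82.
potassium sulfate: 0.17% w/v = 1.7 g/L → 1.7 × 0.82 L = 1.394 g
sodium carbonate: 0.145% w/v = 1.45 g/L → 1.45 × 0.82 L = 1.189 g
L-proline: 1.69 g/L × 0.82 L = 1.386 g
sodium succinate: 2.84 g/L × 0.82 L = 2.329 g
yeast extract: 1.05% w/v = 10.5 g/L → 10.5 × 0.82 L = 8.610 g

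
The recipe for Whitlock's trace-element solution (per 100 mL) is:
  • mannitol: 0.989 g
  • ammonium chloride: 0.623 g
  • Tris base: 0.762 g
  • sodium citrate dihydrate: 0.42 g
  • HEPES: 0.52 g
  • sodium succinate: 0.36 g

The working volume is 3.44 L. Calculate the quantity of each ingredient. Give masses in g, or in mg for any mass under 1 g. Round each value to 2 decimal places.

mannitol 34.02 g; ammonium chloride 21.43 g; Tris base 26.21 g; sodium citrate dihydrate 14.45 g; HEPES 17.89 g; sodium succinate 12.38 g

Scale factor = 3440 mL / 100 mL = 34.4.
mannitol: 0.989 g × (3440 mL / 100 mL) = 34.02 g
ammonium chloride: 0.623 g × (3440 mL / 100 mL) = 21.43 g
Tris base: 0.762 g × (3440 mL / 100 mL) = 26.21 g
sodium citrate dihydrate: 0.42 g × (3440 mL / 100 mL) = 14.45 g
HEPES: 0.52 g × (3440 mL / 100 mL) = 17.89 g
sodium succinate: 0.36 g × (3440 mL / 100 mL) = 12.38 g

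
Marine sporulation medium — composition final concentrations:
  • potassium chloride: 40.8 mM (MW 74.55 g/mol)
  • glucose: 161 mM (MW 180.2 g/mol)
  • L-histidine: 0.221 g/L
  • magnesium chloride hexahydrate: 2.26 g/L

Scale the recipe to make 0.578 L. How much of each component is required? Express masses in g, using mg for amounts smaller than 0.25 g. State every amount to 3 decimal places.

potassium chloride 1.758 g; glucose 16.769 g; L-histidine 127.738 mg; magnesium chloride hexahydrate 1.306 g

Working volume: 0.578 L.
potassium chloride: 40.8 mmol/L × 74.55 g/mol × 0.578 L ÷ 1000 = 1.758 g
glucose: 161 mmol/L × 180.2 g/mol × 0.578 L ÷ 1000 = 16.769 g
L-histidine: 0.221 g/L × 0.578 L = 0.127738 g = 127.738 mg
magnesium chloride hexahydrate: 2.26 g/L × 0.578 L = 1.306 g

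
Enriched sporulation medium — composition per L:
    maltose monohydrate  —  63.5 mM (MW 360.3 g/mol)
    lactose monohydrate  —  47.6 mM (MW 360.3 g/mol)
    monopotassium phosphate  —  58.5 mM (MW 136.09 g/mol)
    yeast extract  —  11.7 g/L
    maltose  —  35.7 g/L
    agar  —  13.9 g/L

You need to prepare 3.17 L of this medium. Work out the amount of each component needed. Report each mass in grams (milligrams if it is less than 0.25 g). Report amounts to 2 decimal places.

Working volume: 3.17 L.
maltose monohydrate: 63.5 mmol/L × 360.3 g/mol × 3.17 L ÷ 1000 = 72.53 g
lactose monohydrate: 47.6 mmol/L × 360.3 g/mol × 3.17 L ÷ 1000 = 54.37 g
monopotassium phosphate: 58.5 mmol/L × 136.09 g/mol × 3.17 L ÷ 1000 = 25.24 g
yeast extract: 11.7 g/L × 3.17 L = 37.09 g
maltose: 35.7 g/L × 3.17 L = 113.17 g
agar: 13.9 g/L × 3.17 L = 44.06 g

maltose monohydrate 72.53 g; lactose monohydrate 54.37 g; monopotassium phosphate 25.24 g; yeast extract 37.09 g; maltose 113.17 g; agar 44.06 g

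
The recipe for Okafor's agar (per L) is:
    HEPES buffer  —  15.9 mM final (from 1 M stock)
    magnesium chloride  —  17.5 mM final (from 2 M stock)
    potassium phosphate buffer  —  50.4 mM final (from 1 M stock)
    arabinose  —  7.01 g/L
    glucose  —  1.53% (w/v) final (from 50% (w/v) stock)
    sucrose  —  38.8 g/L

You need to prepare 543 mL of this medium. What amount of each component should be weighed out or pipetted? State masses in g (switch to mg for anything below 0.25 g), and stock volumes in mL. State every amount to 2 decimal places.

Target volume = 543 mL = 0.543 L.
HEPES buffer: V = C2·V2/C1 = 15.9 mM × 543 mL ÷ 1000 mM = 8.63 mL
magnesium chloride: dilute stock: 17.5 mM × 543 mL ÷ 2000 mM = 4.75 mL
potassium phosphate buffer: V = C2·V2/C1 = 50.4 mM × 543 mL ÷ 1000 mM = 27.37 mL
arabinose: 7.01 g/L × 0.543 L = 3.81 g
glucose: C1V1 = C2V2 → 1.53% ÷ 50% × 543 mL = 16.62 mL
sucrose: 38.8 g/L × 0.543 L = 21.07 g

HEPES buffer 8.63 mL; magnesium chloride 4.75 mL; potassium phosphate buffer 27.37 mL; arabinose 3.81 g; glucose 16.62 mL; sucrose 21.07 g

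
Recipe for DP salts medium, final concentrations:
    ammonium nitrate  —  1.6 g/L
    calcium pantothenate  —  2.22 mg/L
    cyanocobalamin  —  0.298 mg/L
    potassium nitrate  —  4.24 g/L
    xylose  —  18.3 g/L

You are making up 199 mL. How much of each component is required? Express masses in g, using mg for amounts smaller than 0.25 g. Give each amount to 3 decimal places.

Target volume = 199 mL = 0.199 L.
ammonium nitrate: 1.6 g/L × 0.199 L = 0.318 g
calcium pantothenate: 2.22 mg/L × 0.199 L = 0.442 mg
cyanocobalamin: 0.298 mg/L × 0.199 L = 0.059 mg
potassium nitrate: 4.24 g/L × 0.199 L = 0.844 g
xylose: 18.3 g/L × 0.199 L = 3.642 g

ammonium nitrate 0.318 g; calcium pantothenate 0.442 mg; cyanocobalamin 0.059 mg; potassium nitrate 0.844 g; xylose 3.642 g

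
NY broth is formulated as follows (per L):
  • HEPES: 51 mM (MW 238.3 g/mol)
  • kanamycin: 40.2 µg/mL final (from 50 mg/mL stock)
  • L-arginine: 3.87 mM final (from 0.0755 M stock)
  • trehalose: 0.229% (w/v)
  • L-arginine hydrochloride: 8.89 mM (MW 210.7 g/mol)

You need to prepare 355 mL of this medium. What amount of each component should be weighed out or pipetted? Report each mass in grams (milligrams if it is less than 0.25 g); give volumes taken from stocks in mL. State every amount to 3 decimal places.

Working volume: 355 mL = 0.355 L.
HEPES: 51 mmol/L × 238.3 g/mol × 0.355 L ÷ 1000 = 4.314 g
kanamycin: dilute stock: 40.2 µg/mL × 355 mL ÷ 50000 µg/mL = 0.285 mL
L-arginine: V = C2·V2/C1 = 3.87 mM × 355 mL ÷ 75.5 mM = 18.197 mL
trehalose: 0.229% w/v = 2.29 g/L → 2.29 × 0.355 L = 0.813 g
L-arginine hydrochloride: 8.89 mmol/L × 210.7 g/mol × 0.355 L ÷ 1000 = 0.665 g

HEPES 4.314 g; kanamycin 0.285 mL; L-arginine 18.197 mL; trehalose 0.813 g; L-arginine hydrochloride 0.665 g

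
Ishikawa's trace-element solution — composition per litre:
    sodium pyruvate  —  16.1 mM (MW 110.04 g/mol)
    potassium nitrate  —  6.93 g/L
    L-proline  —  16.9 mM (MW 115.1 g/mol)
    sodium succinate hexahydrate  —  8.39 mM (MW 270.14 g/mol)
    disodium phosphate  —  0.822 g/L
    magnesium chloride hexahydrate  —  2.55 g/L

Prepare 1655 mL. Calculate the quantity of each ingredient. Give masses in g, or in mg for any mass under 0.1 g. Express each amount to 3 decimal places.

Scale factor relative to 1 L: 1.655.
sodium pyruvate: 16.1 mmol/L × 110.04 g/mol × 1.655 L ÷ 1000 = 2.932 g
potassium nitrate: 6.93 g/L × 1.655 L = 11.469 g
L-proline: 16.9 mmol/L × 115.1 g/mol × 1.655 L ÷ 1000 = 3.219 g
sodium succinate hexahydrate: 8.39 mmol/L × 270.14 g/mol × 1.655 L ÷ 1000 = 3.751 g
disodium phosphate: 0.822 g/L × 1.655 L = 1.360 g
magnesium chloride hexahydrate: 2.55 g/L × 1.655 L = 4.220 g

sodium pyruvate 2.932 g; potassium nitrate 11.469 g; L-proline 3.219 g; sodium succinate hexahydrate 3.751 g; disodium phosphate 1.360 g; magnesium chloride hexahydrate 4.220 g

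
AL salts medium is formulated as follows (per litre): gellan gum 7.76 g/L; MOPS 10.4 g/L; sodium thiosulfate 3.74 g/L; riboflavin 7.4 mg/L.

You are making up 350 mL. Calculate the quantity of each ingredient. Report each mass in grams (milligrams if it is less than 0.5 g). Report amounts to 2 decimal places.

gellan gum 2.72 g; MOPS 3.64 g; sodium thiosulfate 1.31 g; riboflavin 2.59 mg

Scale factor relative to 1 L: 0.35.
gellan gum: 7.76 g/L × 0.35 L = 2.72 g
MOPS: 10.4 g/L × 0.35 L = 3.64 g
sodium thiosulfate: 3.74 g/L × 0.35 L = 1.31 g
riboflavin: 7.4 mg/L × 0.35 L = 2.59 mg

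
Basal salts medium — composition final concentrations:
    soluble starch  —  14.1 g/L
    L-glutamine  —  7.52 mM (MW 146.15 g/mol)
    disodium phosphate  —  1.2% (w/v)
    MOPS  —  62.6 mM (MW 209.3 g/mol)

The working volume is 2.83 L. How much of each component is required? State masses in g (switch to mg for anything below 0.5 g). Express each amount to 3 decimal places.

soluble starch 39.903 g; L-glutamine 3.110 g; disodium phosphate 33.960 g; MOPS 37.079 g

Scale factor relative to 1 L: 2.83.
soluble starch: 14.1 g/L × 2.83 L = 39.903 g
L-glutamine: 7.52 mmol/L × 146.15 g/mol × 2.83 L ÷ 1000 = 3.110 g
disodium phosphate: 1.2 g per 100 mL × 2830 mL ÷ 100 = 33.960 g
MOPS: 62.6 mmol/L × 209.3 g/mol × 2.83 L ÷ 1000 = 37.079 g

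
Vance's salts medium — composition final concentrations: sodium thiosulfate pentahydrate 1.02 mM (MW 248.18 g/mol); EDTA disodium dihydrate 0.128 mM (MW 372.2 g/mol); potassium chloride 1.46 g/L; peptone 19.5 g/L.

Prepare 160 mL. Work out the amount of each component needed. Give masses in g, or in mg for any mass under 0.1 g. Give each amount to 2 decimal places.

Working volume: 160 mL = 0.16 L.
sodium thiosulfate pentahydrate: 1.02 mmol/L × 248.18 mg/mmol × 0.16 L = 40.50 mg
EDTA disodium dihydrate: 0.128 mmol/L × 372.2 mg/mmol × 0.16 L = 7.62 mg
potassium chloride: 1.46 g/L × 0.16 L = 0.23 g
peptone: 19.5 g/L × 0.16 L = 3.12 g

sodium thiosulfate pentahydrate 40.50 mg; EDTA disodium dihydrate 7.62 mg; potassium chloride 0.23 g; peptone 3.12 g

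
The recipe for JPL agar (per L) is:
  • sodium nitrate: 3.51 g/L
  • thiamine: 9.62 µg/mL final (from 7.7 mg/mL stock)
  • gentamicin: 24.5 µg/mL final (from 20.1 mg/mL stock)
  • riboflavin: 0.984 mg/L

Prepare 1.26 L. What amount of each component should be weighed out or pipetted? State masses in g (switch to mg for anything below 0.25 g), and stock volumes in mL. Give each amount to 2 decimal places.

Working volume: 1.26 L.
sodium nitrate: 3.51 g/L × 1.26 L = 4.42 g
thiamine: dilute stock: 9.62 µg/mL × 1260 mL ÷ 7700 µg/mL = 1.57 mL
gentamicin: C1V1 = C2V2 → 24.5 µg/mL × 1260 mL ÷ 20100 µg/mL = 1.54 mL
riboflavin: 0.984 mg/L × 1.26 L = 1.24 mg

sodium nitrate 4.42 g; thiamine 1.57 mL; gentamicin 1.54 mL; riboflavin 1.24 mg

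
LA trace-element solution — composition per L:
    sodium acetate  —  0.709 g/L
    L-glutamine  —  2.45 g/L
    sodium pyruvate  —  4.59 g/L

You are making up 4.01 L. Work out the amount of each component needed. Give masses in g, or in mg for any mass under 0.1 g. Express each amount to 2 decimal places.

Scale factor relative to 1 L: 4.01.
sodium acetate: 0.709 g/L × 4.01 L = 2.84 g
L-glutamine: 2.45 g/L × 4.01 L = 9.82 g
sodium pyruvate: 4.59 g/L × 4.01 L = 18.41 g

sodium acetate 2.84 g; L-glutamine 9.82 g; sodium pyruvate 18.41 g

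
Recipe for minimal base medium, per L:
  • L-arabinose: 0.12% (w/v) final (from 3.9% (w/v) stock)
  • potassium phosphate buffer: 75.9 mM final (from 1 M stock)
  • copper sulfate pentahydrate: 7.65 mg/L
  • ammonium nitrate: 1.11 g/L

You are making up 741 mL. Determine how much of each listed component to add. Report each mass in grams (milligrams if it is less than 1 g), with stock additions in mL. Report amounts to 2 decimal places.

Target volume = 741 mL = 0.741 L.
L-arabinose: C1V1 = C2V2 → 0.12% ÷ 3.9% × 741 mL = 22.80 mL
potassium phosphate buffer: V = C2·V2/C1 = 75.9 mM × 741 mL ÷ 1000 mM = 56.24 mL
copper sulfate pentahydrate: 7.65 mg/L × 0.741 L = 5.67 mg
ammonium nitrate: 1.11 g/L × 0.741 L = 0.82251 g = 822.51 mg

L-arabinose 22.80 mL; potassium phosphate buffer 56.24 mL; copper sulfate pentahydrate 5.67 mg; ammonium nitrate 822.51 mg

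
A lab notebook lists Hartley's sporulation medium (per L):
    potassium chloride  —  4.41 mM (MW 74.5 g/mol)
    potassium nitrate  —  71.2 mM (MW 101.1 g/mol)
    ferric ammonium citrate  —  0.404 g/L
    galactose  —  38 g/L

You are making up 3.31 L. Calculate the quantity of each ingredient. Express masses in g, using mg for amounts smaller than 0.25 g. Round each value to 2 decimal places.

Working volume: 3.31 L.
potassium chloride: 4.41 mmol/L × 74.5 g/mol × 3.31 L ÷ 1000 = 1.09 g
potassium nitrate: 71.2 mmol/L × 101.1 g/mol × 3.31 L ÷ 1000 = 23.83 g
ferric ammonium citrate: 0.404 g/L × 3.31 L = 1.34 g
galactose: 38 g/L × 3.31 L = 125.78 g

potassium chloride 1.09 g; potassium nitrate 23.83 g; ferric ammonium citrate 1.34 g; galactose 125.78 g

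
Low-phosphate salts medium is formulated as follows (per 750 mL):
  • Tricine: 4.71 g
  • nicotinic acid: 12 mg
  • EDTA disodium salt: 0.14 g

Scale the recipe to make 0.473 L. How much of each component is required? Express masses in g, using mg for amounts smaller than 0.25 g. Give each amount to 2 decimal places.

Tricine 2.97 g; nicotinic acid 7.57 mg; EDTA disodium salt 88.29 mg

Scale factor = 473 mL / 750 mL = 0.630667.
Tricine: 4.71 g × (473 mL / 750 mL) = 2.97 g
nicotinic acid: 12 mg × (473 mL / 750 mL) = 7.57 mg
EDTA disodium salt: 0.14 g × (473 mL / 750 mL) = 0.0882933 g = 88.29 mg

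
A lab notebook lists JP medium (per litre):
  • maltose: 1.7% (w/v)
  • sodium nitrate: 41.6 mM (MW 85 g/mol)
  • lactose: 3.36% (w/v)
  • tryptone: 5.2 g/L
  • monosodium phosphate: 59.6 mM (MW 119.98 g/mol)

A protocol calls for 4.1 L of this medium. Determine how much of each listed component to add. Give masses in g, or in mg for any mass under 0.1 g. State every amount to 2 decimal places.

maltose 69.70 g; sodium nitrate 14.50 g; lactose 137.76 g; tryptone 21.32 g; monosodium phosphate 29.32 g

Scale factor relative to 1 L: 4.1.
maltose: 1.7% w/v = 17 g/L → 17 × 4.1 L = 69.70 g
sodium nitrate: 41.6 mmol/L × 85 g/mol × 4.1 L ÷ 1000 = 14.50 g
lactose: 3.36 g per 100 mL × 4100 mL ÷ 100 = 137.76 g
tryptone: 5.2 g/L × 4.1 L = 21.32 g
monosodium phosphate: 59.6 mmol/L × 119.98 g/mol × 4.1 L ÷ 1000 = 29.32 g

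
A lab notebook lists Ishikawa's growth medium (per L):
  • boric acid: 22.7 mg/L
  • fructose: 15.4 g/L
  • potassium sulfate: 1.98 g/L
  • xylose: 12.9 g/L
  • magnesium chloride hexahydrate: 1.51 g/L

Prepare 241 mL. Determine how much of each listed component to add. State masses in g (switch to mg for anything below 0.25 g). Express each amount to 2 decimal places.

Working volume: 241 mL = 0.241 L.
boric acid: 22.7 mg/L × 0.241 L = 5.47 mg
fructose: 15.4 g/L × 0.241 L = 3.71 g
potassium sulfate: 1.98 g/L × 0.241 L = 0.48 g
xylose: 12.9 g/L × 0.241 L = 3.11 g
magnesium chloride hexahydrate: 1.51 g/L × 0.241 L = 0.36 g

boric acid 5.47 mg; fructose 3.71 g; potassium sulfate 0.48 g; xylose 3.11 g; magnesium chloride hexahydrate 0.36 g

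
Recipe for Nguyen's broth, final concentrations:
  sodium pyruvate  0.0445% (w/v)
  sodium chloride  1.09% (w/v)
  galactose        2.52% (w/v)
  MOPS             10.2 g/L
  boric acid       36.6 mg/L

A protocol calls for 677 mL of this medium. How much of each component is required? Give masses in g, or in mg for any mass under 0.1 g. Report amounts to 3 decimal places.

sodium pyruvate 0.301 g; sodium chloride 7.379 g; galactose 17.060 g; MOPS 6.905 g; boric acid 24.778 mg

Scale factor relative to 1 L: 0.677.
sodium pyruvate: 0.0445% w/v = 0.445 g/L → 0.445 × 0.677 L = 0.301 g
sodium chloride: 1.09 g per 100 mL × 677 mL ÷ 100 = 7.379 g
galactose: 2.52% w/v = 25.2 g/L → 25.2 × 0.677 L = 17.060 g
MOPS: 10.2 g/L × 0.677 L = 6.905 g
boric acid: 36.6 mg/L × 0.677 L = 24.778 mg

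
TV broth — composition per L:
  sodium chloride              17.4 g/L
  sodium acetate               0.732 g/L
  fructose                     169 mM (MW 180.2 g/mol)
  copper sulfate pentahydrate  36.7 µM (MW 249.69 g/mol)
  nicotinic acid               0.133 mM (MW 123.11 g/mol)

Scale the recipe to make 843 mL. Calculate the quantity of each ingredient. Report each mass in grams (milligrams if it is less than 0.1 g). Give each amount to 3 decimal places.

Target volume = 843 mL = 0.843 L.
sodium chloride: 17.4 g/L × 0.843 L = 14.668 g
sodium acetate: 0.732 g/L × 0.843 L = 0.617 g
fructose: 169 mmol/L × 180.2 g/mol × 0.843 L ÷ 1000 = 25.673 g
copper sulfate pentahydrate: 36.7 µmol/L × 249.69 g/mol × 0.843 L ÷ 1000 = 7.725 mg
nicotinic acid: 0.133 mmol/L × 123.11 mg/mmol × 0.843 L = 13.803 mg

sodium chloride 14.668 g; sodium acetate 0.617 g; fructose 25.673 g; copper sulfate pentahydrate 7.725 mg; nicotinic acid 13.803 mg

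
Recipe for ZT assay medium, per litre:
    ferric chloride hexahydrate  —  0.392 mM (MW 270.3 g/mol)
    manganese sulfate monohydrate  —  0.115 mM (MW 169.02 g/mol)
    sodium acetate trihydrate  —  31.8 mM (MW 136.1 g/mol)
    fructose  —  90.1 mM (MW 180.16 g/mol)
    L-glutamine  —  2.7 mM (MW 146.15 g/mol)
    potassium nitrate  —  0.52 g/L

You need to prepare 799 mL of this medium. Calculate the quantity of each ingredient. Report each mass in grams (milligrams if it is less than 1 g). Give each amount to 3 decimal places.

Scale factor relative to 1 L: 0.799.
ferric chloride hexahydrate: 0.392 mmol/L × 270.3 mg/mmol × 0.799 L = 84.660 mg
manganese sulfate monohydrate: 0.115 mmol/L × 169.02 mg/mmol × 0.799 L = 15.530 mg
sodium acetate trihydrate: 31.8 mmol/L × 136.1 g/mol × 0.799 L ÷ 1000 = 3.458 g
fructose: 90.1 mmol/L × 180.16 g/mol × 0.799 L ÷ 1000 = 12.970 g
L-glutamine: 2.7 mmol/L × 146.15 mg/mmol × 0.799 L = 315.289 mg
potassium nitrate: 0.52 g/L × 0.799 L = 0.41548 g = 415.480 mg

ferric chloride hexahydrate 84.660 mg; manganese sulfate monohydrate 15.530 mg; sodium acetate trihydrate 3.458 g; fructose 12.970 g; L-glutamine 315.289 mg; potassium nitrate 415.480 mg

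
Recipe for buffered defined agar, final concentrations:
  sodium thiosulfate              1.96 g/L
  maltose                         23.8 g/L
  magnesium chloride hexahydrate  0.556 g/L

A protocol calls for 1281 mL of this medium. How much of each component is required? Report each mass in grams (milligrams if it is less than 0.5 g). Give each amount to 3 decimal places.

Working volume: 1281 mL = 1.281 L.
sodium thiosulfate: 1.96 g/L × 1.281 L = 2.511 g
maltose: 23.8 g/L × 1.281 L = 30.488 g
magnesium chloride hexahydrate: 0.556 g/L × 1.281 L = 0.712 g

sodium thiosulfate 2.511 g; maltose 30.488 g; magnesium chloride hexahydrate 0.712 g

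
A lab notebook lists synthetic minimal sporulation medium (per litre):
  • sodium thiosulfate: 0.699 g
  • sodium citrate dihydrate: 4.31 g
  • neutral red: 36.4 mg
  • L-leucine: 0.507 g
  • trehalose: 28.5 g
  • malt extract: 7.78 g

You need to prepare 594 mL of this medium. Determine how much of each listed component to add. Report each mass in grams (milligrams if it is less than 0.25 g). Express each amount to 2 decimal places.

Scale factor = 594 mL / 1000 mL = 0.594.
sodium thiosulfate: 0.699 g × (594 mL / 1000 mL) = 0.42 g
sodium citrate dihydrate: 4.31 g × (594 mL / 1000 mL) = 2.56 g
neutral red: 36.4 mg × (594 mL / 1000 mL) = 21.62 mg
L-leucine: 0.507 g × (594 mL / 1000 mL) = 0.30 g
trehalose: 28.5 g × (594 mL / 1000 mL) = 16.93 g
malt extract: 7.78 g × (594 mL / 1000 mL) = 4.62 g

sodium thiosulfate 0.42 g; sodium citrate dihydrate 2.56 g; neutral red 21.62 mg; L-leucine 0.30 g; trehalose 16.93 g; malt extract 4.62 g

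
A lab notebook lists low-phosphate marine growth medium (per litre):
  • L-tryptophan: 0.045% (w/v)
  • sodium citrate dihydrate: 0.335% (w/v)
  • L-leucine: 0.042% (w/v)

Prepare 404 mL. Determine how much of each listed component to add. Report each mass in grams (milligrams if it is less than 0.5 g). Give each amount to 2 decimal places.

Target volume = 404 mL = 0.404 L.
L-tryptophan: 0.045% w/v = 0.45 g/L → 0.45 × 0.404 L = 0.1818 g = 181.80 mg
sodium citrate dihydrate: 0.335% w/v = 3.35 g/L → 3.35 × 0.404 L = 1.35 g
L-leucine: 0.042 g per 100 mL × 404 mL ÷ 100 = 0.16968 g = 169.68 mg

L-tryptophan 181.80 mg; sodium citrate dihydrate 1.35 g; L-leucine 169.68 mg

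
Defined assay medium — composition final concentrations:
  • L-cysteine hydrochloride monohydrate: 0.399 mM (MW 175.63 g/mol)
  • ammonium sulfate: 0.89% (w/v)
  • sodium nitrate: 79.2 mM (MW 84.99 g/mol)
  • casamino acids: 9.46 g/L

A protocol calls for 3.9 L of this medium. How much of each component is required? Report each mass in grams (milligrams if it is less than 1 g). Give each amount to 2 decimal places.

L-cysteine hydrochloride monohydrate 273.30 mg; ammonium sulfate 34.71 g; sodium nitrate 26.25 g; casamino acids 36.89 g

Scale factor relative to 1 L: 3.9.
L-cysteine hydrochloride monohydrate: 0.399 mmol/L × 175.63 mg/mmol × 3.9 L = 273.30 mg
ammonium sulfate: 0.89 g per 100 mL × 3900 mL ÷ 100 = 34.71 g
sodium nitrate: 79.2 mmol/L × 84.99 g/mol × 3.9 L ÷ 1000 = 26.25 g
casamino acids: 9.46 g/L × 3.9 L = 36.89 g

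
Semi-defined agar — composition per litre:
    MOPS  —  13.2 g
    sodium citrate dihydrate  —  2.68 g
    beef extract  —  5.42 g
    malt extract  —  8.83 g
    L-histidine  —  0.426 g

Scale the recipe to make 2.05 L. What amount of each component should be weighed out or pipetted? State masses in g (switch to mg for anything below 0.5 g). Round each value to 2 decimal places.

MOPS 27.06 g; sodium citrate dihydrate 5.49 g; beef extract 11.11 g; malt extract 18.10 g; L-histidine 0.87 g

Scale factor = 2050 mL / 1000 mL = 2.05.
MOPS: 13.2 g × (2050 mL / 1000 mL) = 27.06 g
sodium citrate dihydrate: 2.68 g × (2050 mL / 1000 mL) = 5.49 g
beef extract: 5.42 g × (2050 mL / 1000 mL) = 11.11 g
malt extract: 8.83 g × (2050 mL / 1000 mL) = 18.10 g
L-histidine: 0.426 g × (2050 mL / 1000 mL) = 0.87 g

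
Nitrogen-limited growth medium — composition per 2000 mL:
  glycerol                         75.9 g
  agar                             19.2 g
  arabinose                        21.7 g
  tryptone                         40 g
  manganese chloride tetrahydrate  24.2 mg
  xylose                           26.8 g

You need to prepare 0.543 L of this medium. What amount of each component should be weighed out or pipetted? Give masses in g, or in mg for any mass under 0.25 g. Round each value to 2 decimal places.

Ratio of target to recipe volume: 543 / 2000 = 0.2715.
glycerol: 75.9 g × (543 mL / 2000 mL) = 20.61 g
agar: 19.2 g × (543 mL / 2000 mL) = 5.21 g
arabinose: 21.7 g × (543 mL / 2000 mL) = 5.89 g
tryptone: 40 g × (543 mL / 2000 mL) = 10.86 g
manganese chloride tetrahydrate: 24.2 mg × (543 mL / 2000 mL) = 6.57 mg
xylose: 26.8 g × (543 mL / 2000 mL) = 7.28 g

glycerol 20.61 g; agar 5.21 g; arabinose 5.89 g; tryptone 10.86 g; manganese chloride tetrahydrate 6.57 mg; xylose 7.28 g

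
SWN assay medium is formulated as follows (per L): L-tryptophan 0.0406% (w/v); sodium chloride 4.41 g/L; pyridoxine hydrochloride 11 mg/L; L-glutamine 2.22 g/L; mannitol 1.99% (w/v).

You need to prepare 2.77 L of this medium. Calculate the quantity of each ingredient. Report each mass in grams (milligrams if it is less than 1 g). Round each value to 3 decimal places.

L-tryptophan 1.125 g; sodium chloride 12.216 g; pyridoxine hydrochloride 30.470 mg; L-glutamine 6.149 g; mannitol 55.123 g

Scale factor relative to 1 L: 2.77.
L-tryptophan: 0.0406% w/v = 0.406 g/L → 0.406 × 2.77 L = 1.125 g
sodium chloride: 4.41 g/L × 2.77 L = 12.216 g
pyridoxine hydrochloride: 11 mg/L × 2.77 L = 30.470 mg
L-glutamine: 2.22 g/L × 2.77 L = 6.149 g
mannitol: 1.99% w/v = 19.9 g/L → 19.9 × 2.77 L = 55.123 g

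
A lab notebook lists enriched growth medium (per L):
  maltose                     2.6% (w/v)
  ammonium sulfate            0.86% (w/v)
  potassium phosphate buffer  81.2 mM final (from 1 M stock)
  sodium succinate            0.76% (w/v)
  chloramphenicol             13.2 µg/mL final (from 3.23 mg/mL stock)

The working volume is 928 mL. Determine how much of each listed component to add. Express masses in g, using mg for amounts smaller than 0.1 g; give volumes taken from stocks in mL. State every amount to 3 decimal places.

maltose 24.128 g; ammonium sulfate 7.981 g; potassium phosphate buffer 75.354 mL; sodium succinate 7.053 g; chloramphenicol 3.792 mL

Scale factor relative to 1 L: 0.928.
maltose: 2.6% w/v = 26 g/L → 26 × 0.928 L = 24.128 g
ammonium sulfate: 0.86% w/v = 8.6 g/L → 8.6 × 0.928 L = 7.981 g
potassium phosphate buffer: C1V1 = C2V2 → 81.2 mM × 928 mL ÷ 1000 mM = 75.354 mL
sodium succinate: 0.76% w/v = 7.6 g/L → 7.6 × 0.928 L = 7.053 g
chloramphenicol: V = C2·V2/C1 = 13.2 µg/mL × 928 mL ÷ 3230 µg/mL = 3.792 mL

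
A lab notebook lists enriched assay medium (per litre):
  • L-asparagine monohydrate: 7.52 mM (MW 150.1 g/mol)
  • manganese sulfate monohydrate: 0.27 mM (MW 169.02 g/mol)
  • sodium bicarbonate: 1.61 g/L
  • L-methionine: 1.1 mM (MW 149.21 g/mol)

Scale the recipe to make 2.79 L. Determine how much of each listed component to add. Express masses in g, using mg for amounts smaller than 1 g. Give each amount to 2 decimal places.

Scale factor relative to 1 L: 2.79.
L-asparagine monohydrate: 7.52 mmol/L × 150.1 g/mol × 2.79 L ÷ 1000 = 3.15 g
manganese sulfate monohydrate: 0.27 mmol/L × 169.02 mg/mmol × 2.79 L = 127.32 mg
sodium bicarbonate: 1.61 g/L × 2.79 L = 4.49 g
L-methionine: 1.1 mmol/L × 149.21 mg/mmol × 2.79 L = 457.93 mg

L-asparagine monohydrate 3.15 g; manganese sulfate monohydrate 127.32 mg; sodium bicarbonate 4.49 g; L-methionine 457.93 mg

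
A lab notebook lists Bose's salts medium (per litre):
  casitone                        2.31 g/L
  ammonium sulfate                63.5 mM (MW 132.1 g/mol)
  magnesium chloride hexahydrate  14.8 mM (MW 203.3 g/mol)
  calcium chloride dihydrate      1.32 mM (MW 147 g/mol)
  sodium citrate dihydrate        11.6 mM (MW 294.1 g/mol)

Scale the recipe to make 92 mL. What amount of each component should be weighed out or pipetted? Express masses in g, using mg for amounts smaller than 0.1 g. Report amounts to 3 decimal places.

Target volume = 92 mL = 0.092 L.
casitone: 2.31 g/L × 0.092 L = 0.213 g
ammonium sulfate: 63.5 mmol/L × 132.1 g/mol × 0.092 L ÷ 1000 = 0.772 g
magnesium chloride hexahydrate: 14.8 mmol/L × 203.3 g/mol × 0.092 L ÷ 1000 = 0.277 g
calcium chloride dihydrate: 1.32 mmol/L × 147 mg/mmol × 0.092 L = 17.852 mg
sodium citrate dihydrate: 11.6 mmol/L × 294.1 g/mol × 0.092 L ÷ 1000 = 0.314 g

casitone 0.213 g; ammonium sulfate 0.772 g; magnesium chloride hexahydrate 0.277 g; calcium chloride dihydrate 17.852 mg; sodium citrate dihydrate 0.314 g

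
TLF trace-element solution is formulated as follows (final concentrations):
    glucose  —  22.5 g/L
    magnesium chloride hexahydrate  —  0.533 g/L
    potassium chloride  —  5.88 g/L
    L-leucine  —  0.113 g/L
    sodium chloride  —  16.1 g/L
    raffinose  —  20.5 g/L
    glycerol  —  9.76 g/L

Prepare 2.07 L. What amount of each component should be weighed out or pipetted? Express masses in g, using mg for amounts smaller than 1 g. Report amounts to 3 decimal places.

Scale factor relative to 1 L: 2.07.
glucose: 22.5 g/L × 2.07 L = 46.575 g
magnesium chloride hexahydrate: 0.533 g/L × 2.07 L = 1.103 g
potassium chloride: 5.88 g/L × 2.07 L = 12.172 g
L-leucine: 0.113 g/L × 2.07 L = 0.23391 g = 233.910 mg
sodium chloride: 16.1 g/L × 2.07 L = 33.327 g
raffinose: 20.5 g/L × 2.07 L = 42.435 g
glycerol: 9.76 g/L × 2.07 L = 20.203 g

glucose 46.575 g; magnesium chloride hexahydrate 1.103 g; potassium chloride 12.172 g; L-leucine 233.910 mg; sodium chloride 33.327 g; raffinose 42.435 g; glycerol 20.203 g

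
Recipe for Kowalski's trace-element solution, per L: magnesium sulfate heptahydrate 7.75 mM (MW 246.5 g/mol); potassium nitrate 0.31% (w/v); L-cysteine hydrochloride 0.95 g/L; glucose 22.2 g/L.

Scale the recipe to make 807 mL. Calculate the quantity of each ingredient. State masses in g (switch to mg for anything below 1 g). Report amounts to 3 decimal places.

magnesium sulfate heptahydrate 1.542 g; potassium nitrate 2.502 g; L-cysteine hydrochloride 766.650 mg; glucose 17.915 g

Scale factor relative to 1 L: 0.807.
magnesium sulfate heptahydrate: 7.75 mmol/L × 246.5 g/mol × 0.807 L ÷ 1000 = 1.542 g
potassium nitrate: 0.31 g per 100 mL × 807 mL ÷ 100 = 2.502 g
L-cysteine hydrochloride: 0.95 g/L × 0.807 L = 0.76665 g = 766.650 mg
glucose: 22.2 g/L × 0.807 L = 17.915 g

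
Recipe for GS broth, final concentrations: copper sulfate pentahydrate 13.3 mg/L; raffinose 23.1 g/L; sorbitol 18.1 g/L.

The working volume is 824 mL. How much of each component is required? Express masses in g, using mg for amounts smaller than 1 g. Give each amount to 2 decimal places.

copper sulfate pentahydrate 10.96 mg; raffinose 19.03 g; sorbitol 14.91 g

Scale factor relative to 1 L: 0.824.
copper sulfate pentahydrate: 13.3 mg/L × 0.824 L = 10.96 mg
raffinose: 23.1 g/L × 0.824 L = 19.03 g
sorbitol: 18.1 g/L × 0.824 L = 14.91 g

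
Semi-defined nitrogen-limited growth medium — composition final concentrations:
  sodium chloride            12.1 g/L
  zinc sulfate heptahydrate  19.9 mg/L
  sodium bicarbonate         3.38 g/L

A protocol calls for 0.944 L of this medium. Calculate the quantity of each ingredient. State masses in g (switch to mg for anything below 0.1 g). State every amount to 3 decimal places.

Scale factor relative to 1 L: 0.944.
sodium chloride: 12.1 g/L × 0.944 L = 11.422 g
zinc sulfate heptahydrate: 19.9 mg/L × 0.944 L = 18.786 mg
sodium bicarbonate: 3.38 g/L × 0.944 L = 3.191 g

sodium chloride 11.422 g; zinc sulfate heptahydrate 18.786 mg; sodium bicarbonate 3.191 g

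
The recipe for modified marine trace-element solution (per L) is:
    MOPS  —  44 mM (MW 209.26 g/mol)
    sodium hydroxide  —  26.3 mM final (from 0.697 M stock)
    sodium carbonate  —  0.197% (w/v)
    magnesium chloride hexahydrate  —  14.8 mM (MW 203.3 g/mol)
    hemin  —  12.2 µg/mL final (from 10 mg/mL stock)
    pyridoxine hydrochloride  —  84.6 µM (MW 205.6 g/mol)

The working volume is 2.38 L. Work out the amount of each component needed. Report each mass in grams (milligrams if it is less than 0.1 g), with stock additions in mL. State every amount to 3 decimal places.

MOPS 21.914 g; sodium hydroxide 89.805 mL; sodium carbonate 4.689 g; magnesium chloride hexahydrate 7.161 g; hemin 2.904 mL; pyridoxine hydrochloride 41.397 mg

Scale factor relative to 1 L: 2.38.
MOPS: 44 mmol/L × 209.26 g/mol × 2.38 L ÷ 1000 = 21.914 g
sodium hydroxide: dilute stock: 26.3 mM × 2380 mL ÷ 697 mM = 89.805 mL
sodium carbonate: 0.197 g per 100 mL × 2380 mL ÷ 100 = 4.689 g
magnesium chloride hexahydrate: 14.8 mmol/L × 203.3 g/mol × 2.38 L ÷ 1000 = 7.161 g
hemin: C1V1 = C2V2 → 12.2 µg/mL × 2380 mL ÷ 10000 µg/mL = 2.904 mL
pyridoxine hydrochloride: 84.6 µmol/L × 205.6 g/mol × 2.38 L ÷ 1000 = 41.397 mg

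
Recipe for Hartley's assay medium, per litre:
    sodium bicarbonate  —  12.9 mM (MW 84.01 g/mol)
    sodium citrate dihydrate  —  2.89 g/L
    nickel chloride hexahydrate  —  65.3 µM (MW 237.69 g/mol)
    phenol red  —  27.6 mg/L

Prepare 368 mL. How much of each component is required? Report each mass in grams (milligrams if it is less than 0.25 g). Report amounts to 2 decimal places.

Working volume: 368 mL = 0.368 L.
sodium bicarbonate: 12.9 mmol/L × 84.01 g/mol × 0.368 L ÷ 1000 = 0.40 g
sodium citrate dihydrate: 2.89 g/L × 0.368 L = 1.06 g
nickel chloride hexahydrate: 65.3 µmol/L × 237.69 g/mol × 0.368 L ÷ 1000 = 5.71 mg
phenol red: 27.6 mg/L × 0.368 L = 10.16 mg

sodium bicarbonate 0.40 g; sodium citrate dihydrate 1.06 g; nickel chloride hexahydrate 5.71 mg; phenol red 10.16 mg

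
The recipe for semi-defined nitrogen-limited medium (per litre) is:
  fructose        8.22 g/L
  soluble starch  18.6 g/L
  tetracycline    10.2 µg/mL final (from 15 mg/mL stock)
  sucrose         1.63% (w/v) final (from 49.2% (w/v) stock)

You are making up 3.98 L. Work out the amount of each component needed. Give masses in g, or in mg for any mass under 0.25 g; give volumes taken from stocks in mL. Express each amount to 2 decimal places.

fructose 32.72 g; soluble starch 74.03 g; tetracycline 2.71 mL; sucrose 131.86 mL

Scale factor relative to 1 L: 3.98.
fructose: 8.22 g/L × 3.98 L = 32.72 g
soluble starch: 18.6 g/L × 3.98 L = 74.03 g
tetracycline: V = C2·V2/C1 = 10.2 µg/mL × 3980 mL ÷ 15000 µg/mL = 2.71 mL
sucrose: dilute stock: 1.63% ÷ 49.2% × 3980 mL = 131.86 mL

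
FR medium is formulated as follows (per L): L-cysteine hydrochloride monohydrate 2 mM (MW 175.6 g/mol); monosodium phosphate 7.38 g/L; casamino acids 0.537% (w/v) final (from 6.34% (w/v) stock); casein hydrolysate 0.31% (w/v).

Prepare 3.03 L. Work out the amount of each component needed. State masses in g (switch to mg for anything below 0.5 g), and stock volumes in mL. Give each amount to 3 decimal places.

L-cysteine hydrochloride monohydrate 1.064 g; monosodium phosphate 22.361 g; casamino acids 256.642 mL; casein hydrolysate 9.393 g

Scale factor relative to 1 L: 3.03.
L-cysteine hydrochloride monohydrate: 2 mmol/L × 175.6 g/mol × 3.03 L ÷ 1000 = 1.064 g
monosodium phosphate: 7.38 g/L × 3.03 L = 22.361 g
casamino acids: V = C2·V2/C1 = 0.537% ÷ 6.34% × 3030 mL = 256.642 mL
casein hydrolysate: 0.31 g per 100 mL × 3030 mL ÷ 100 = 9.393 g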